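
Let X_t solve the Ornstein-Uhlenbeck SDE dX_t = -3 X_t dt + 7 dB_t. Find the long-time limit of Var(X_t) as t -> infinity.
lim Var(X_t) = 49/6

The OU SDE dX = -theta X dt + sigma dB admits the integrating factor exp(theta t): d(exp(theta t) X_t) = sigma exp(theta t) dB_t. Integrating from 0 to t gives X_t = x_0 * exp(-theta t) + sigma * int_0^t exp(-theta (t-s)) dB_s for any initial x_0. The Itô integral has variance (by the Itô isometry) sigma^2 * int_0^t exp(-2 theta (t - s)) ds = sigma^2 * (1 - exp(-2 theta t)) / (2 theta), independent of x_0.
With theta = 3, sigma = 7:
  Var(X_t) = (7)^2 * (1 - exp(-2*3 t)) / (2 * 3) = 49/6 - 49*exp(-6*t)/6.
As t -> infinity, exp(-2*3 t) -> 0, so the stationary variance is sigma^2 / (2 theta) = 49/6.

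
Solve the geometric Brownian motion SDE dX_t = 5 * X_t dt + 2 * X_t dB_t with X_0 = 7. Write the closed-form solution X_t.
X_t = 7 * exp((3) * t + (2) * B_t)

For GBM dX = mu X dt + sigma X dB with X_0 = x_0, apply Itô to Y = log X: dY = (mu - sigma^2/2) dt + sigma dB, so Y_t = log(x_0) + (mu - sigma^2/2) t + sigma B_t and hence X_t = x_0 * exp((mu - sigma^2/2) t + sigma B_t).
With mu = 5, sigma = 2, x_0 = 7, this gives:
  X_t = 7 * exp((3) * t + (2) * B_t).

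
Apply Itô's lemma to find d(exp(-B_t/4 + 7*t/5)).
d(exp(-B_t/4 + 7*t/5)) = (229*exp(-B_t/4 + 7*t/5)/160) dt + (-exp(-B_t/4 + 7*t/5)/4) dB_t

Itô's formula for f(t, x): d f(t, B_t) = (f_t + (1/2) f_xx) dt + f_x dB_t. Compute partials of f(t, x) = exp(7*t/5 - x/4):
  f_t(t,x)  = 7*exp(7*t/5 - x/4)/5
  f_x(t,x)  = -exp(7*t/5 - x/4)/4
  f_xx(t,x) = exp(7*t/5 - x/4)/16
Assemble drift = f_t + (1/2) f_xx = 229*exp(7*t/5 - x/4)/160 and diffusion = f_x = -exp(7*t/5 - x/4)/4. Substituting x = B_t:
  d(exp(-B_t/4 + 7*t/5)) = (229*exp(-B_t/4 + 7*t/5)/160) dt + (-exp(-B_t/4 + 7*t/5)/4) dB_t.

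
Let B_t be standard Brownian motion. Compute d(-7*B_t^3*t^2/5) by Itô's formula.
d(-7*B_t^3*t^2/5) = (7*B_t*t*(-2*B_t^2 - 3*t)/5) dt + (-21*B_t^2*t^2/5) dB_t

Itô's formula for f(t, x): d f(t, B_t) = (f_t + (1/2) f_xx) dt + f_x dB_t. Compute partials of f(t, x) = -7*t^2*x^3/5:
  f_t(t,x)  = -14*t*x^3/5
  f_x(t,x)  = -21*t^2*x^2/5
  f_xx(t,x) = -42*t^2*x/5
Assemble drift = f_t + (1/2) f_xx = 7*t*x*(-3*t - 2*x^2)/5 and diffusion = f_x = -21*t^2*x^2/5. Substituting x = B_t:
  d(-7*B_t^3*t^2/5) = (7*B_t*t*(-2*B_t^2 - 3*t)/5) dt + (-21*B_t^2*t^2/5) dB_t.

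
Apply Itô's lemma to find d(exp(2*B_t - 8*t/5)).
d(exp(2*B_t - 8*t/5)) = (2*exp(2*B_t - 8*t/5)/5) dt + (2*exp(2*B_t - 8*t/5)) dB_t

Itô's formula for f(t, x): d f(t, B_t) = (f_t + (1/2) f_xx) dt + f_x dB_t. Compute partials of f(t, x) = exp(-8*t/5 + 2*x):
  f_t(t,x)  = -8*exp(-8*t/5 + 2*x)/5
  f_x(t,x)  = 2*exp(-8*t/5 + 2*x)
  f_xx(t,x) = 4*exp(-8*t/5 + 2*x)
Assemble drift = f_t + (1/2) f_xx = 2*exp(-8*t/5 + 2*x)/5 and diffusion = f_x = 2*exp(-8*t/5 + 2*x). Substituting x = B_t:
  d(exp(2*B_t - 8*t/5)) = (2*exp(2*B_t - 8*t/5)/5) dt + (2*exp(2*B_t - 8*t/5)) dB_t.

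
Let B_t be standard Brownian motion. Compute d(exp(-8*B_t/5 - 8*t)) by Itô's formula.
d(exp(-8*B_t/5 - 8*t)) = (-168*exp(-8*B_t/5 - 8*t)/25) dt + (-8*exp(-8*B_t/5 - 8*t)/5) dB_t

Itô's formula for f(t, x): d f(t, B_t) = (f_t + (1/2) f_xx) dt + f_x dB_t. Compute partials of f(t, x) = exp(-8*t - 8*x/5):
  f_t(t,x)  = -8*exp(-8*t - 8*x/5)
  f_x(t,x)  = -8*exp(-8*t - 8*x/5)/5
  f_xx(t,x) = 64*exp(-8*t - 8*x/5)/25
Assemble drift = f_t + (1/2) f_xx = -168*exp(-8*t - 8*x/5)/25 and diffusion = f_x = -8*exp(-8*t - 8*x/5)/5. Substituting x = B_t:
  d(exp(-8*B_t/5 - 8*t)) = (-168*exp(-8*B_t/5 - 8*t)/25) dt + (-8*exp(-8*B_t/5 - 8*t)/5) dB_t.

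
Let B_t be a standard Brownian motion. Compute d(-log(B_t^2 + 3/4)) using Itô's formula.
d(-log(B_t^2 + 3/4)) = (4*(4*B_t^2 - 3)/(4*B_t^2 + 3)^2) dt + (-8*B_t/(4*B_t^2 + 3)) dB_t

Itô's formula for f(B_t) gives d f(B_t) = f'(B_t) dB_t + (1/2) f''(B_t) dt. Compute derivatives of f(x) = -log(x^2 + 3/4):
  f'(x)  = -8*x/(4*x^2 + 3)
  f''(x) = 8*(4*x^2 - 3)/(4*x^2 + 3)^2
Substitute x = B_t and multiply the f'' term by 1/2:
  drift     = (1/2) * (8*(4*x^2 - 3)/(4*x^2 + 3)^2) evaluated at B_t = 4*(4*B_t^2 - 3)/(4*B_t^2 + 3)^2
  diffusion = (-8*x/(4*x^2 + 3)) evaluated at B_t = -8*B_t/(4*B_t^2 + 3)
Therefore d(-log(B_t^2 + 3/4)) = (4*(4*B_t^2 - 3)/(4*B_t^2 + 3)^2) dt + (-8*B_t/(4*B_t^2 + 3)) dB_t.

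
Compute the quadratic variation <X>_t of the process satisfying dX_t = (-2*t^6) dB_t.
<X>_t = 4*t^13/13

For an Itô process dX_t = a(t) dt + b(t) dB_t, the quadratic variation is <X>_t = int_0^t b(s)^2 ds (the drift term does not contribute). Here b(s) = -2*s^6, so
  b(s)^2 = 4*s^12.
Integrating from 0 to t:
  <X>_t = int_0^t (4*s^12) ds = 4*t^13/13.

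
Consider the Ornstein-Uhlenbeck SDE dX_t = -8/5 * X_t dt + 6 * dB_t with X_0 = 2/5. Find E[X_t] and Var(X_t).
E[X_t] = 2*exp(-8*t/5)/5; Var(X_t) = 45/4 - 45*exp(-16*t/5)/4

The OU SDE dX = -theta X dt + sigma dB admits the integrating factor exp(theta t): d(exp(theta t) X_t) = sigma exp(theta t) dB_t. Integrating from 0 to t:
  X_t = x_0 * exp(-theta t) + sigma * int_0^t exp(-theta (t-s)) dB_s.
The Itô integral has mean 0 and (by the Itô isometry) variance sigma^2 * int_0^t exp(-2 theta (t - s)) ds = sigma^2 * (1 - exp(-2 theta t)) / (2 theta).
With theta = 8/5, sigma = 6, x_0 = 2/5:
  E[X_t] = 2/5 * exp(-8/5 t) = 2*exp(-8*t/5)/5
  Var(X_t) = (6)^2 * (1 - exp(-2*8/5 t)) / (2 * 8/5) = 45/4 - 45*exp(-16*t/5)/4.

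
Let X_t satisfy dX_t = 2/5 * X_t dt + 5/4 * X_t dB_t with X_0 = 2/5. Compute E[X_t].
E[X_t] = 2*exp(2*t/5)/5

For GBM dX = mu X dt + sigma X dB with X_0 = x_0, apply Itô to Y = log X: dY = (mu - sigma^2/2) dt + sigma dB, so Y_t = log(x_0) + (mu - sigma^2/2) t + sigma B_t and hence X_t = x_0 * exp((mu - sigma^2/2) t + sigma B_t).
With mu = 2/5, sigma = 5/4, x_0 = 2/5, this gives:
  X_t = 2/5 * exp((-61/160) * t + (5/4) * B_t).
Since sigma*B_t ~ Normal(0, sigma^2 t), E[exp(sigma*B_t)] = exp(sigma^2 t / 2); so E[X_t] = x_0 * exp((mu - sigma^2/2) t) * exp(sigma^2 t / 2) = x_0 * exp(mu t) = 2*exp(2*t/5)/5.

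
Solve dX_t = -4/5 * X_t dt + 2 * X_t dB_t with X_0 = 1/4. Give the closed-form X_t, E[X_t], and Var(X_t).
X_t = 1/4 * exp((-14/5) t + (2) B_t); E[X_t] = exp(-4*t/5)/4; Var(X_t) = (exp(4*t) - 1)*exp(-8*t/5)/16

For GBM dX = mu X dt + sigma X dB with X_0 = x_0, apply Itô to Y = log X: dY = (mu - sigma^2/2) dt + sigma dB, so Y_t = log(x_0) + (mu - sigma^2/2) t + sigma B_t and hence X_t = x_0 * exp((mu - sigma^2/2) t + sigma B_t).
With mu = -4/5, sigma = 2, x_0 = 1/4, this gives:
  X_t = 1/4 * exp((-14/5) * t + (2) * B_t).
Since sigma*B_t ~ Normal(0, sigma^2 t), E[exp(sigma*B_t)] = exp(sigma^2 t / 2); so E[X_t] = x_0 * exp((mu - sigma^2/2) t) * exp(sigma^2 t / 2) = x_0 * exp(mu t) = exp(-4*t/5)/4.
Var(X_t) = E[X_t^2] - (E[X_t])^2 = x_0^2 * exp(2 mu t) * (exp(sigma^2 t) - 1) = (exp(4*t) - 1)*exp(-8*t/5)/16.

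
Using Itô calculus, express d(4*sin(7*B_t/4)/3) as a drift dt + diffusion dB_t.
d(4*sin(7*B_t/4)/3) = (-49*sin(7*B_t/4)/24) dt + (7*cos(7*B_t/4)/3) dB_t

Itô's formula for f(B_t) gives d f(B_t) = f'(B_t) dB_t + (1/2) f''(B_t) dt. Compute derivatives of f(x) = 4*sin(7*x/4)/3:
  f'(x)  = 7*cos(7*x/4)/3
  f''(x) = -49*sin(7*x/4)/12
Substitute x = B_t and multiply the f'' term by 1/2:
  drift     = (1/2) * (-49*sin(7*x/4)/12) evaluated at B_t = -49*sin(7*B_t/4)/24
  diffusion = (7*cos(7*x/4)/3) evaluated at B_t = 7*cos(7*B_t/4)/3
Therefore d(4*sin(7*B_t/4)/3) = (-49*sin(7*B_t/4)/24) dt + (7*cos(7*B_t/4)/3) dB_t.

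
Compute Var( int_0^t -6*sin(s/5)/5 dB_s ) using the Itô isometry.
Var = 18*t/25 - 9*sin(2*t/5)/5

The Itô integral of a deterministic integrand f(s) has mean 0 because each increment f(s) * (B_{s+ds} - B_s) has mean 0. By the Itô isometry:
  Var( int_0^t f(s) dB_s ) = E[ (int_0^t f(s) dB_s)^2 ] = int_0^t f(s)^2 ds.
Here f(s) = -6*sin(s/5)/5, so f(s)^2 = 36*sin(s/5)^2/25. Integrate:
  int_0^t (36*sin(s/5)^2/25) ds = 18*t/25 - 9*sin(2*t/5)/5.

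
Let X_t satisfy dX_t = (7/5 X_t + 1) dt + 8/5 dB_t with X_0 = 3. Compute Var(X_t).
Var(X_t) = 32*exp(14*t/5)/35 - 32/35

The variance V(t) = Var(X_t) satisfies V'(t) = 2 a V(t) + c^2 with V(0) = 0 (drift coefficient is linear in X, diffusion is constant). With a = 7/5, c = 8/5, the solution is
  V(t) = (c^2 / (2 a)) * (exp(2 a t) - 1)
       = ((8/5)^2 / (2*(7/5))) * (exp((14/5) t) - 1)
       = 32*exp(14*t/5)/35 - 32/35.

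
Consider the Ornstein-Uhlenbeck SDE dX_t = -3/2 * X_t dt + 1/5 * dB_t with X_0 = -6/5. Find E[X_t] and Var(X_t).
E[X_t] = -6*exp(-3*t/2)/5; Var(X_t) = 1/75 - exp(-3*t)/75

The OU SDE dX = -theta X dt + sigma dB admits the integrating factor exp(theta t): d(exp(theta t) X_t) = sigma exp(theta t) dB_t. Integrating from 0 to t:
  X_t = x_0 * exp(-theta t) + sigma * int_0^t exp(-theta (t-s)) dB_s.
The Itô integral has mean 0 and (by the Itô isometry) variance sigma^2 * int_0^t exp(-2 theta (t - s)) ds = sigma^2 * (1 - exp(-2 theta t)) / (2 theta).
With theta = 3/2, sigma = 1/5, x_0 = -6/5:
  E[X_t] = -6/5 * exp(-3/2 t) = -6*exp(-3*t/2)/5
  Var(X_t) = (1/5)^2 * (1 - exp(-2*3/2 t)) / (2 * 3/2) = 1/75 - exp(-3*t)/75.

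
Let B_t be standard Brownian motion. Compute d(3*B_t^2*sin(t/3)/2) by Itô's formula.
d(3*B_t^2*sin(t/3)/2) = (B_t^2*cos(t/3)/2 + 3*sin(t/3)/2) dt + (3*B_t*sin(t/3)) dB_t

Itô's formula for f(t, x): d f(t, B_t) = (f_t + (1/2) f_xx) dt + f_x dB_t. Compute partials of f(t, x) = 3*x^2*sin(t/3)/2:
  f_t(t,x)  = x^2*cos(t/3)/2
  f_x(t,x)  = 3*x*sin(t/3)
  f_xx(t,x) = 3*sin(t/3)
Assemble drift = f_t + (1/2) f_xx = x^2*cos(t/3)/2 + 3*sin(t/3)/2 and diffusion = f_x = 3*x*sin(t/3). Substituting x = B_t:
  d(3*B_t^2*sin(t/3)/2) = (B_t^2*cos(t/3)/2 + 3*sin(t/3)/2) dt + (3*B_t*sin(t/3)) dB_t.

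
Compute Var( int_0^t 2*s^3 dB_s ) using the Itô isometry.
Var = 4*t^7/7

The Itô integral of a deterministic integrand f(s) has mean 0 because each increment f(s) * (B_{s+ds} - B_s) has mean 0. By the Itô isometry:
  Var( int_0^t f(s) dB_s ) = E[ (int_0^t f(s) dB_s)^2 ] = int_0^t f(s)^2 ds.
Here f(s) = 2*s^3, so f(s)^2 = 4*s^6. Integrate:
  int_0^t (4*s^6) ds = 4*t^7/7.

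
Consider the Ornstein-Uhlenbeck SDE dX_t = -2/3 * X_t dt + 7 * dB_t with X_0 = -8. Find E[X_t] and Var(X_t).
E[X_t] = -8*exp(-2*t/3); Var(X_t) = 147/4 - 147*exp(-4*t/3)/4

The OU SDE dX = -theta X dt + sigma dB admits the integrating factor exp(theta t): d(exp(theta t) X_t) = sigma exp(theta t) dB_t. Integrating from 0 to t:
  X_t = x_0 * exp(-theta t) + sigma * int_0^t exp(-theta (t-s)) dB_s.
The Itô integral has mean 0 and (by the Itô isometry) variance sigma^2 * int_0^t exp(-2 theta (t - s)) ds = sigma^2 * (1 - exp(-2 theta t)) / (2 theta).
With theta = 2/3, sigma = 7, x_0 = -8:
  E[X_t] = -8 * exp(-2/3 t) = -8*exp(-2*t/3)
  Var(X_t) = (7)^2 * (1 - exp(-2*2/3 t)) / (2 * 2/3) = 147/4 - 147*exp(-4*t/3)/4.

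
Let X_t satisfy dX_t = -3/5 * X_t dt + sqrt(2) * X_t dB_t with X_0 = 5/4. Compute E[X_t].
E[X_t] = 5*exp(-3*t/5)/4

For GBM dX = mu X dt + sigma X dB with X_0 = x_0, apply Itô to Y = log X: dY = (mu - sigma^2/2) dt + sigma dB, so Y_t = log(x_0) + (mu - sigma^2/2) t + sigma B_t and hence X_t = x_0 * exp((mu - sigma^2/2) t + sigma B_t).
With mu = -3/5, sigma = sqrt(2), x_0 = 5/4, this gives:
  X_t = 5/4 * exp((-8/5) * t + (sqrt(2)) * B_t).
Since sigma*B_t ~ Normal(0, sigma^2 t), E[exp(sigma*B_t)] = exp(sigma^2 t / 2); so E[X_t] = x_0 * exp((mu - sigma^2/2) t) * exp(sigma^2 t / 2) = x_0 * exp(mu t) = 5*exp(-3*t/5)/4.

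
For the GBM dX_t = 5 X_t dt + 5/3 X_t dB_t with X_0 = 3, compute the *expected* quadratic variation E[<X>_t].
E[<X>_t] = 45*exp(115*t/9)/23 - 45/23

<X>_t = int_0^t ((5/3) * X_s)^2 ds. Taking expectation inside the integral: E[<X>_t] = (5/3)^2 * int_0^t E[X_s^2] ds. For GBM, E[X_s^2] = x_0^2 * exp((2 mu + sigma^2) s). Integrating:
  E[<X>_t] = (5/3)^2 * 3^2 * (exp((2*5 + (5/3)^2) t) - 1) / (2*5 + (5/3)^2)
           = (5/3)^2 * 3^2 * (exp((115/9) t) - 1) / (115/9) = 45*exp(115*t/9)/23 - 45/23.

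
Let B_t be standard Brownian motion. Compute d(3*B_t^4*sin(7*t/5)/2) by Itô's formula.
d(3*B_t^4*sin(7*t/5)/2) = (B_t^2*(21*B_t^2*cos(7*t/5)/10 + 9*sin(7*t/5))) dt + (6*B_t^3*sin(7*t/5)) dB_t

Itô's formula for f(t, x): d f(t, B_t) = (f_t + (1/2) f_xx) dt + f_x dB_t. Compute partials of f(t, x) = 3*x^4*sin(7*t/5)/2:
  f_t(t,x)  = 21*x^4*cos(7*t/5)/10
  f_x(t,x)  = 6*x^3*sin(7*t/5)
  f_xx(t,x) = 18*x^2*sin(7*t/5)
Assemble drift = f_t + (1/2) f_xx = x^2*(21*x^2*cos(7*t/5)/10 + 9*sin(7*t/5)) and diffusion = f_x = 6*x^3*sin(7*t/5). Substituting x = B_t:
  d(3*B_t^4*sin(7*t/5)/2) = (B_t^2*(21*B_t^2*cos(7*t/5)/10 + 9*sin(7*t/5))) dt + (6*B_t^3*sin(7*t/5)) dB_t.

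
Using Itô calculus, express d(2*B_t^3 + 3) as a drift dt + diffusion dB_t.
d(2*B_t^3 + 3) = (6*B_t) dt + (6*B_t^2) dB_t

Itô's formula for f(B_t) gives d f(B_t) = f'(B_t) dB_t + (1/2) f''(B_t) dt. Compute derivatives of f(x) = 2*x^3 + 3:
  f'(x)  = 6*x^2
  f''(x) = 12*x
Substitute x = B_t and multiply the f'' term by 1/2:
  drift     = (1/2) * (12*x) evaluated at B_t = 6*B_t
  diffusion = (6*x^2) evaluated at B_t = 6*B_t^2
Therefore d(2*B_t^3 + 3) = (6*B_t) dt + (6*B_t^2) dB_t.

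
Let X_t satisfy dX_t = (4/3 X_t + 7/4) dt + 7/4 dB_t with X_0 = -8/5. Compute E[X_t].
E[X_t] = -23*exp(4*t/3)/80 - 21/16

Taking expectations and using E[dB_t] = 0, the mean m(t) = E[X_t] satisfies the ODE m'(t) = a m(t) + b with m(0) = x_0. With a = 4/3, b = 7/4, x_0 = -8/5, the solution is
  m(t) = x_0 * exp(a t) + (b/a) * (exp(a t) - 1)
       = (-8/5) * exp((4/3) t) + ((7/4)/(4/3)) * (exp((4/3) t) - 1)
       = -23*exp(4*t/3)/80 - 21/16.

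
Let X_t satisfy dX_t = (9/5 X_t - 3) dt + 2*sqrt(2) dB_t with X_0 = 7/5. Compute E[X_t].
E[X_t] = 5/3 - 4*exp(9*t/5)/15

Taking expectations and using E[dB_t] = 0, the mean m(t) = E[X_t] satisfies the ODE m'(t) = a m(t) + b with m(0) = x_0. With a = 9/5, b = -3, x_0 = 7/5, the solution is
  m(t) = x_0 * exp(a t) + (b/a) * (exp(a t) - 1)
       = (7/5) * exp((9/5) t) + ((-3)/(9/5)) * (exp((9/5) t) - 1)
       = 5/3 - 4*exp(9*t/5)/15.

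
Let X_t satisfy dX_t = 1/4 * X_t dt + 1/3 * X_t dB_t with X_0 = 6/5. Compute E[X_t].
E[X_t] = 6*exp(t/4)/5

For GBM dX = mu X dt + sigma X dB with X_0 = x_0, apply Itô to Y = log X: dY = (mu - sigma^2/2) dt + sigma dB, so Y_t = log(x_0) + (mu - sigma^2/2) t + sigma B_t and hence X_t = x_0 * exp((mu - sigma^2/2) t + sigma B_t).
With mu = 1/4, sigma = 1/3, x_0 = 6/5, this gives:
  X_t = 6/5 * exp((7/36) * t + (1/3) * B_t).
Since sigma*B_t ~ Normal(0, sigma^2 t), E[exp(sigma*B_t)] = exp(sigma^2 t / 2); so E[X_t] = x_0 * exp((mu - sigma^2/2) t) * exp(sigma^2 t / 2) = x_0 * exp(mu t) = 6*exp(t/4)/5.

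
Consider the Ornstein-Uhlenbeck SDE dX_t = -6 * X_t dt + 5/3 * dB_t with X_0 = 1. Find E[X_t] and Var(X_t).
E[X_t] = exp(-6*t); Var(X_t) = 25/108 - 25*exp(-12*t)/108

The OU SDE dX = -theta X dt + sigma dB admits the integrating factor exp(theta t): d(exp(theta t) X_t) = sigma exp(theta t) dB_t. Integrating from 0 to t:
  X_t = x_0 * exp(-theta t) + sigma * int_0^t exp(-theta (t-s)) dB_s.
The Itô integral has mean 0 and (by the Itô isometry) variance sigma^2 * int_0^t exp(-2 theta (t - s)) ds = sigma^2 * (1 - exp(-2 theta t)) / (2 theta).
With theta = 6, sigma = 5/3, x_0 = 1:
  E[X_t] = 1 * exp(-6 t) = exp(-6*t)
  Var(X_t) = (5/3)^2 * (1 - exp(-2*6 t)) / (2 * 6) = 25/108 - 25*exp(-12*t)/108.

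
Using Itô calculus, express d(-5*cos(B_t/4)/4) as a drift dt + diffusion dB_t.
d(-5*cos(B_t/4)/4) = (5*cos(B_t/4)/128) dt + (5*sin(B_t/4)/16) dB_t

Itô's formula for f(B_t) gives d f(B_t) = f'(B_t) dB_t + (1/2) f''(B_t) dt. Compute derivatives of f(x) = -5*cos(x/4)/4:
  f'(x)  = 5*sin(x/4)/16
  f''(x) = 5*cos(x/4)/64
Substitute x = B_t and multiply the f'' term by 1/2:
  drift     = (1/2) * (5*cos(x/4)/64) evaluated at B_t = 5*cos(B_t/4)/128
  diffusion = (5*sin(x/4)/16) evaluated at B_t = 5*sin(B_t/4)/16
Therefore d(-5*cos(B_t/4)/4) = (5*cos(B_t/4)/128) dt + (5*sin(B_t/4)/16) dB_t.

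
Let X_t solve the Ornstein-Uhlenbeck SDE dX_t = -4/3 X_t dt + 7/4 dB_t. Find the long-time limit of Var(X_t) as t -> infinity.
lim Var(X_t) = 147/128

The OU SDE dX = -theta X dt + sigma dB admits the integrating factor exp(theta t): d(exp(theta t) X_t) = sigma exp(theta t) dB_t. Integrating from 0 to t gives X_t = x_0 * exp(-theta t) + sigma * int_0^t exp(-theta (t-s)) dB_s for any initial x_0. The Itô integral has variance (by the Itô isometry) sigma^2 * int_0^t exp(-2 theta (t - s)) ds = sigma^2 * (1 - exp(-2 theta t)) / (2 theta), independent of x_0.
With theta = 4/3, sigma = 7/4:
  Var(X_t) = (7/4)^2 * (1 - exp(-2*4/3 t)) / (2 * 4/3) = 147/128 - 147*exp(-8*t/3)/128.
As t -> infinity, exp(-2*4/3 t) -> 0, so the stationary variance is sigma^2 / (2 theta) = 147/128.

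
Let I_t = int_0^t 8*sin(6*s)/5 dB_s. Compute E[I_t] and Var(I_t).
E[I_t] = 0; Var(I_t) = 32*t/25 - 8*sin(12*t)/75

The Itô integral of a deterministic integrand f(s) has mean 0 because each increment f(s) * (B_{s+ds} - B_s) has mean 0. By the Itô isometry:
  Var( int_0^t f(s) dB_s ) = E[ (int_0^t f(s) dB_s)^2 ] = int_0^t f(s)^2 ds.
Here f(s) = 8*sin(6*s)/5, so f(s)^2 = 64*sin(6*s)^2/25. Integrate:
  int_0^t (64*sin(6*s)^2/25) ds = 32*t/25 - 8*sin(12*t)/75.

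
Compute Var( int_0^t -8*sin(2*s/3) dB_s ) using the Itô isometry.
Var = 32*t - 24*sin(4*t/3)

The Itô integral of a deterministic integrand f(s) has mean 0 because each increment f(s) * (B_{s+ds} - B_s) has mean 0. By the Itô isometry:
  Var( int_0^t f(s) dB_s ) = E[ (int_0^t f(s) dB_s)^2 ] = int_0^t f(s)^2 ds.
Here f(s) = -8*sin(2*s/3), so f(s)^2 = 64*sin(2*s/3)^2. Integrate:
  int_0^t (64*sin(2*s/3)^2) ds = 32*t - 24*sin(4*t/3).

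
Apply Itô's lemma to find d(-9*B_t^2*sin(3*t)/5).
d(-9*B_t^2*sin(3*t)/5) = (-27*B_t^2*cos(3*t)/5 - 9*sin(3*t)/5) dt + (-18*B_t*sin(3*t)/5) dB_t

Itô's formula for f(t, x): d f(t, B_t) = (f_t + (1/2) f_xx) dt + f_x dB_t. Compute partials of f(t, x) = -9*x^2*sin(3*t)/5:
  f_t(t,x)  = -27*x^2*cos(3*t)/5
  f_x(t,x)  = -18*x*sin(3*t)/5
  f_xx(t,x) = -18*sin(3*t)/5
Assemble drift = f_t + (1/2) f_xx = -27*x^2*cos(3*t)/5 - 9*sin(3*t)/5 and diffusion = f_x = -18*x*sin(3*t)/5. Substituting x = B_t:
  d(-9*B_t^2*sin(3*t)/5) = (-27*B_t^2*cos(3*t)/5 - 9*sin(3*t)/5) dt + (-18*B_t*sin(3*t)/5) dB_t.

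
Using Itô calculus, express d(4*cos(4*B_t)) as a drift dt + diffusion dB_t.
d(4*cos(4*B_t)) = (-32*cos(4*B_t)) dt + (-16*sin(4*B_t)) dB_t

Itô's formula for f(B_t) gives d f(B_t) = f'(B_t) dB_t + (1/2) f''(B_t) dt. Compute derivatives of f(x) = 4*cos(4*x):
  f'(x)  = -16*sin(4*x)
  f''(x) = -64*cos(4*x)
Substitute x = B_t and multiply the f'' term by 1/2:
  drift     = (1/2) * (-64*cos(4*x)) evaluated at B_t = -32*cos(4*B_t)
  diffusion = (-16*sin(4*x)) evaluated at B_t = -16*sin(4*B_t)
Therefore d(4*cos(4*B_t)) = (-32*cos(4*B_t)) dt + (-16*sin(4*B_t)) dB_t.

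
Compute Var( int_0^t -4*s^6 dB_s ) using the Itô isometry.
Var = 16*t^13/13

The Itô integral of a deterministic integrand f(s) has mean 0 because each increment f(s) * (B_{s+ds} - B_s) has mean 0. By the Itô isometry:
  Var( int_0^t f(s) dB_s ) = E[ (int_0^t f(s) dB_s)^2 ] = int_0^t f(s)^2 ds.
Here f(s) = -4*s^6, so f(s)^2 = 16*s^12. Integrate:
  int_0^t (16*s^12) ds = 16*t^13/13.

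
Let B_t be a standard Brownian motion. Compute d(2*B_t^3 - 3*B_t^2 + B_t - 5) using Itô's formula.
d(2*B_t^3 - 3*B_t^2 + B_t - 5) = (6*B_t - 3) dt + (6*B_t^2 - 6*B_t + 1) dB_t

Itô's formula for f(B_t) gives d f(B_t) = f'(B_t) dB_t + (1/2) f''(B_t) dt. Compute derivatives of f(x) = 2*x^3 - 3*x^2 + x - 5:
  f'(x)  = 6*x^2 - 6*x + 1
  f''(x) = 12*x - 6
Substitute x = B_t and multiply the f'' term by 1/2:
  drift     = (1/2) * (12*x - 6) evaluated at B_t = 6*B_t - 3
  diffusion = (6*x^2 - 6*x + 1) evaluated at B_t = 6*B_t^2 - 6*B_t + 1
Therefore d(2*B_t^3 - 3*B_t^2 + B_t - 5) = (6*B_t - 3) dt + (6*B_t^2 - 6*B_t + 1) dB_t.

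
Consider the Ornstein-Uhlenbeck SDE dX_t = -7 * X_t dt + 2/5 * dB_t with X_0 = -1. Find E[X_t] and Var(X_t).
E[X_t] = -exp(-7*t); Var(X_t) = 2/175 - 2*exp(-14*t)/175

The OU SDE dX = -theta X dt + sigma dB admits the integrating factor exp(theta t): d(exp(theta t) X_t) = sigma exp(theta t) dB_t. Integrating from 0 to t:
  X_t = x_0 * exp(-theta t) + sigma * int_0^t exp(-theta (t-s)) dB_s.
The Itô integral has mean 0 and (by the Itô isometry) variance sigma^2 * int_0^t exp(-2 theta (t - s)) ds = sigma^2 * (1 - exp(-2 theta t)) / (2 theta).
With theta = 7, sigma = 2/5, x_0 = -1:
  E[X_t] = -1 * exp(-7 t) = -exp(-7*t)
  Var(X_t) = (2/5)^2 * (1 - exp(-2*7 t)) / (2 * 7) = 2/175 - 2*exp(-14*t)/175.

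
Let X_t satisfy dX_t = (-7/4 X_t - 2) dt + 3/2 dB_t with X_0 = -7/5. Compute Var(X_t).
Var(X_t) = 9/14 - 9*exp(-7*t/2)/14

The variance V(t) = Var(X_t) satisfies V'(t) = 2 a V(t) + c^2 with V(0) = 0 (drift coefficient is linear in X, diffusion is constant). With a = -7/4, c = 3/2, the solution is
  V(t) = (c^2 / (2 a)) * (exp(2 a t) - 1)
       = ((3/2)^2 / (2*(-7/4))) * (exp((-7/2) t) - 1)
       = 9/14 - 9*exp(-7*t/2)/14.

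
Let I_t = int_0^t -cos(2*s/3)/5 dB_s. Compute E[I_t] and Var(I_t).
E[I_t] = 0; Var(I_t) = t/50 + 3*sin(4*t/3)/200

The Itô integral of a deterministic integrand f(s) has mean 0 because each increment f(s) * (B_{s+ds} - B_s) has mean 0. By the Itô isometry:
  Var( int_0^t f(s) dB_s ) = E[ (int_0^t f(s) dB_s)^2 ] = int_0^t f(s)^2 ds.
Here f(s) = -cos(2*s/3)/5, so f(s)^2 = cos(2*s/3)^2/25. Integrate:
  int_0^t (cos(2*s/3)^2/25) ds = t/50 + 3*sin(4*t/3)/200.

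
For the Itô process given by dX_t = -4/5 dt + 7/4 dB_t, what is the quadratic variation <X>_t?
<X>_t = 49*t/16

For an Itô process dX_t = a(t) dt + b(t) dB_t, the quadratic variation is <X>_t = int_0^t b(s)^2 ds (the drift term does not contribute). Here b(s) = 7/4, so
  b(s)^2 = 49/16.
Integrating from 0 to t:
  <X>_t = int_0^t (49/16) ds = 49*t/16.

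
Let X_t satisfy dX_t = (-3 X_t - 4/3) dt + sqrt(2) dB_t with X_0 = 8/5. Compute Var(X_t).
Var(X_t) = 1/3 - exp(-6*t)/3

The variance V(t) = Var(X_t) satisfies V'(t) = 2 a V(t) + c^2 with V(0) = 0 (drift coefficient is linear in X, diffusion is constant). With a = -3, c = sqrt(2), the solution is
  V(t) = (c^2 / (2 a)) * (exp(2 a t) - 1)
       = (sqrt(2)^2 / (2*(-3))) * (exp((-6) t) - 1)
       = 1/3 - exp(-6*t)/3.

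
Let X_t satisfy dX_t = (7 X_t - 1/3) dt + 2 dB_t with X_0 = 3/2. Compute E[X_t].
E[X_t] = 61*exp(7*t)/42 + 1/21

Taking expectations and using E[dB_t] = 0, the mean m(t) = E[X_t] satisfies the ODE m'(t) = a m(t) + b with m(0) = x_0. With a = 7, b = -1/3, x_0 = 3/2, the solution is
  m(t) = x_0 * exp(a t) + (b/a) * (exp(a t) - 1)
       = (3/2) * exp(7 t) + ((-1/3)/7) * (exp(7 t) - 1)
       = 61*exp(7*t)/42 + 1/21.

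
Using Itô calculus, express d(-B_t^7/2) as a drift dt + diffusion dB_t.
d(-B_t^7/2) = (-21*B_t^5/2) dt + (-7*B_t^6/2) dB_t

Itô's formula for f(B_t) gives d f(B_t) = f'(B_t) dB_t + (1/2) f''(B_t) dt. Compute derivatives of f(x) = -x^7/2:
  f'(x)  = -7*x^6/2
  f''(x) = -21*x^5
Substitute x = B_t and multiply the f'' term by 1/2:
  drift     = (1/2) * (-21*x^5) evaluated at B_t = -21*B_t^5/2
  diffusion = (-7*x^6/2) evaluated at B_t = -7*B_t^6/2
Therefore d(-B_t^7/2) = (-21*B_t^5/2) dt + (-7*B_t^6/2) dB_t.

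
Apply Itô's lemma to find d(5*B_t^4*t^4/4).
d(5*B_t^4*t^4/4) = (B_t^2*t^3*(5*B_t^2 + 15*t/2)) dt + (5*B_t^3*t^4) dB_t

Itô's formula for f(t, x): d f(t, B_t) = (f_t + (1/2) f_xx) dt + f_x dB_t. Compute partials of f(t, x) = 5*t^4*x^4/4:
  f_t(t,x)  = 5*t^3*x^4
  f_x(t,x)  = 5*t^4*x^3
  f_xx(t,x) = 15*t^4*x^2
Assemble drift = f_t + (1/2) f_xx = t^3*x^2*(15*t/2 + 5*x^2) and diffusion = f_x = 5*t^4*x^3. Substituting x = B_t:
  d(5*B_t^4*t^4/4) = (B_t^2*t^3*(5*B_t^2 + 15*t/2)) dt + (5*B_t^3*t^4) dB_t.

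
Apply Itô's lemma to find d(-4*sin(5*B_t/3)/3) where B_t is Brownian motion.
d(-4*sin(5*B_t/3)/3) = (50*sin(5*B_t/3)/27) dt + (-20*cos(5*B_t/3)/9) dB_t

Itô's formula for f(B_t) gives d f(B_t) = f'(B_t) dB_t + (1/2) f''(B_t) dt. Compute derivatives of f(x) = -4*sin(5*x/3)/3:
  f'(x)  = -20*cos(5*x/3)/9
  f''(x) = 100*sin(5*x/3)/27
Substitute x = B_t and multiply the f'' term by 1/2:
  drift     = (1/2) * (100*sin(5*x/3)/27) evaluated at B_t = 50*sin(5*B_t/3)/27
  diffusion = (-20*cos(5*x/3)/9) evaluated at B_t = -20*cos(5*B_t/3)/9
Therefore d(-4*sin(5*B_t/3)/3) = (50*sin(5*B_t/3)/27) dt + (-20*cos(5*B_t/3)/9) dB_t.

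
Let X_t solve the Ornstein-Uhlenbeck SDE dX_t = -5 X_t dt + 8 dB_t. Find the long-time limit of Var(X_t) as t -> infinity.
lim Var(X_t) = 32/5

The OU SDE dX = -theta X dt + sigma dB admits the integrating factor exp(theta t): d(exp(theta t) X_t) = sigma exp(theta t) dB_t. Integrating from 0 to t gives X_t = x_0 * exp(-theta t) + sigma * int_0^t exp(-theta (t-s)) dB_s for any initial x_0. The Itô integral has variance (by the Itô isometry) sigma^2 * int_0^t exp(-2 theta (t - s)) ds = sigma^2 * (1 - exp(-2 theta t)) / (2 theta), independent of x_0.
With theta = 5, sigma = 8:
  Var(X_t) = (8)^2 * (1 - exp(-2*5 t)) / (2 * 5) = 32/5 - 32*exp(-10*t)/5.
As t -> infinity, exp(-2*5 t) -> 0, so the stationary variance is sigma^2 / (2 theta) = 32/5.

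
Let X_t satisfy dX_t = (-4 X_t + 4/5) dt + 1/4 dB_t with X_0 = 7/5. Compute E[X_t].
E[X_t] = 1/5 + 6*exp(-4*t)/5

Taking expectations and using E[dB_t] = 0, the mean m(t) = E[X_t] satisfies the ODE m'(t) = a m(t) + b with m(0) = x_0. With a = -4, b = 4/5, x_0 = 7/5, the solution is
  m(t) = x_0 * exp(a t) + (b/a) * (exp(a t) - 1)
       = (7/5) * exp((-4) t) + ((4/5)/(-4)) * (exp((-4) t) - 1)
       = 1/5 + 6*exp(-4*t)/5.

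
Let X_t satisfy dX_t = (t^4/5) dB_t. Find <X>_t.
<X>_t = t^9/225

For an Itô process dX_t = a(t) dt + b(t) dB_t, the quadratic variation is <X>_t = int_0^t b(s)^2 ds (the drift term does not contribute). Here b(s) = s^4/5, so
  b(s)^2 = s^8/25.
Integrating from 0 to t:
  <X>_t = int_0^t (s^8/25) ds = t^9/225.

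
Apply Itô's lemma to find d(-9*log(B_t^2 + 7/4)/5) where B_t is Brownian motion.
d(-9*log(B_t^2 + 7/4)/5) = (36*(4*B_t^2 - 7)/(5*(4*B_t^2 + 7)^2)) dt + (-72*B_t/(20*B_t^2 + 35)) dB_t

Itô's formula for f(B_t) gives d f(B_t) = f'(B_t) dB_t + (1/2) f''(B_t) dt. Compute derivatives of f(x) = -9*log(x^2 + 7/4)/5:
  f'(x)  = -72*x/(20*x^2 + 35)
  f''(x) = 72*(4*x^2 - 7)/(5*(4*x^2 + 7)^2)
Substitute x = B_t and multiply the f'' term by 1/2:
  drift     = (1/2) * (72*(4*x^2 - 7)/(5*(4*x^2 + 7)^2)) evaluated at B_t = 36*(4*B_t^2 - 7)/(5*(4*B_t^2 + 7)^2)
  diffusion = (-72*x/(20*x^2 + 35)) evaluated at B_t = -72*B_t/(20*B_t^2 + 35)
Therefore d(-9*log(B_t^2 + 7/4)/5) = (36*(4*B_t^2 - 7)/(5*(4*B_t^2 + 7)^2)) dt + (-72*B_t/(20*B_t^2 + 35)) dB_t.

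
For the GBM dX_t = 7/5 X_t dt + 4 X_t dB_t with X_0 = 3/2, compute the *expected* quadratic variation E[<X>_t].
E[<X>_t] = 90*exp(94*t/5)/47 - 90/47

<X>_t = int_0^t (4 * X_s)^2 ds. Taking expectation inside the integral: E[<X>_t] = 4^2 * int_0^t E[X_s^2] ds. For GBM, E[X_s^2] = x_0^2 * exp((2 mu + sigma^2) s). Integrating:
  E[<X>_t] = 4^2 * (3/2)^2 * (exp((2*(7/5) + 4^2) t) - 1) / (2*(7/5) + 4^2)
           = 4^2 * (3/2)^2 * (exp((94/5) t) - 1) / (94/5) = 90*exp(94*t/5)/47 - 90/47.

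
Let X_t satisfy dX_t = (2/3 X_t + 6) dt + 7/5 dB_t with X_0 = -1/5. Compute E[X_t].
E[X_t] = 44*exp(2*t/3)/5 - 9

Taking expectations and using E[dB_t] = 0, the mean m(t) = E[X_t] satisfies the ODE m'(t) = a m(t) + b with m(0) = x_0. With a = 2/3, b = 6, x_0 = -1/5, the solution is
  m(t) = x_0 * exp(a t) + (b/a) * (exp(a t) - 1)
       = (-1/5) * exp((2/3) t) + (6/(2/3)) * (exp((2/3) t) - 1)
       = 44*exp(2*t/3)/5 - 9.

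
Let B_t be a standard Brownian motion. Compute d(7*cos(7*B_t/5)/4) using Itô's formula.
d(7*cos(7*B_t/5)/4) = (-343*cos(7*B_t/5)/200) dt + (-49*sin(7*B_t/5)/20) dB_t

Itô's formula for f(B_t) gives d f(B_t) = f'(B_t) dB_t + (1/2) f''(B_t) dt. Compute derivatives of f(x) = 7*cos(7*x/5)/4:
  f'(x)  = -49*sin(7*x/5)/20
  f''(x) = -343*cos(7*x/5)/100
Substitute x = B_t and multiply the f'' term by 1/2:
  drift     = (1/2) * (-343*cos(7*x/5)/100) evaluated at B_t = -343*cos(7*B_t/5)/200
  diffusion = (-49*sin(7*x/5)/20) evaluated at B_t = -49*sin(7*B_t/5)/20
Therefore d(7*cos(7*B_t/5)/4) = (-343*cos(7*B_t/5)/200) dt + (-49*sin(7*B_t/5)/20) dB_t.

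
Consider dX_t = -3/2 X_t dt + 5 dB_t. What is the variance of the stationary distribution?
lim Var(X_t) = 25/3

The OU SDE dX = -theta X dt + sigma dB admits the integrating factor exp(theta t): d(exp(theta t) X_t) = sigma exp(theta t) dB_t. Integrating from 0 to t gives X_t = x_0 * exp(-theta t) + sigma * int_0^t exp(-theta (t-s)) dB_s for any initial x_0. The Itô integral has variance (by the Itô isometry) sigma^2 * int_0^t exp(-2 theta (t - s)) ds = sigma^2 * (1 - exp(-2 theta t)) / (2 theta), independent of x_0.
With theta = 3/2, sigma = 5:
  Var(X_t) = (5)^2 * (1 - exp(-2*3/2 t)) / (2 * 3/2) = 25/3 - 25*exp(-3*t)/3.
As t -> infinity, exp(-2*3/2 t) -> 0, so the stationary variance is sigma^2 / (2 theta) = 25/3.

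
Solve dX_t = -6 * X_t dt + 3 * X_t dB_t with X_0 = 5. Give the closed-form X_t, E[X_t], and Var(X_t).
X_t = 5 * exp((-21/2) t + (3) B_t); E[X_t] = 5*exp(-6*t); Var(X_t) = (25*exp(9*t) - 25)*exp(-12*t)

For GBM dX = mu X dt + sigma X dB with X_0 = x_0, apply Itô to Y = log X: dY = (mu - sigma^2/2) dt + sigma dB, so Y_t = log(x_0) + (mu - sigma^2/2) t + sigma B_t and hence X_t = x_0 * exp((mu - sigma^2/2) t + sigma B_t).
With mu = -6, sigma = 3, x_0 = 5, this gives:
  X_t = 5 * exp((-21/2) * t + (3) * B_t).
Since sigma*B_t ~ Normal(0, sigma^2 t), E[exp(sigma*B_t)] = exp(sigma^2 t / 2); so E[X_t] = x_0 * exp((mu - sigma^2/2) t) * exp(sigma^2 t / 2) = x_0 * exp(mu t) = 5*exp(-6*t).
Var(X_t) = E[X_t^2] - (E[X_t])^2 = x_0^2 * exp(2 mu t) * (exp(sigma^2 t) - 1) = (25*exp(9*t) - 25)*exp(-12*t).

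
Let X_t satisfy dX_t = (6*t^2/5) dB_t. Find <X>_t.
<X>_t = 36*t^5/125

For an Itô process dX_t = a(t) dt + b(t) dB_t, the quadratic variation is <X>_t = int_0^t b(s)^2 ds (the drift term does not contribute). Here b(s) = 6*s^2/5, so
  b(s)^2 = 36*s^4/25.
Integrating from 0 to t:
  <X>_t = int_0^t (36*s^4/25) ds = 36*t^5/125.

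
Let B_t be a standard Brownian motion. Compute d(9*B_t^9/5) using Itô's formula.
d(9*B_t^9/5) = (324*B_t^7/5) dt + (81*B_t^8/5) dB_t

Itô's formula for f(B_t) gives d f(B_t) = f'(B_t) dB_t + (1/2) f''(B_t) dt. Compute derivatives of f(x) = 9*x^9/5:
  f'(x)  = 81*x^8/5
  f''(x) = 648*x^7/5
Substitute x = B_t and multiply the f'' term by 1/2:
  drift     = (1/2) * (648*x^7/5) evaluated at B_t = 324*B_t^7/5
  diffusion = (81*x^8/5) evaluated at B_t = 81*B_t^8/5
Therefore d(9*B_t^9/5) = (324*B_t^7/5) dt + (81*B_t^8/5) dB_t.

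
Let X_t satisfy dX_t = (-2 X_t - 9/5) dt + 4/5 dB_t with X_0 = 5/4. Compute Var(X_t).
Var(X_t) = 4/25 - 4*exp(-4*t)/25

The variance V(t) = Var(X_t) satisfies V'(t) = 2 a V(t) + c^2 with V(0) = 0 (drift coefficient is linear in X, diffusion is constant). With a = -2, c = 4/5, the solution is
  V(t) = (c^2 / (2 a)) * (exp(2 a t) - 1)
       = ((4/5)^2 / (2*(-2))) * (exp((-4) t) - 1)
       = 4/25 - 4*exp(-4*t)/25.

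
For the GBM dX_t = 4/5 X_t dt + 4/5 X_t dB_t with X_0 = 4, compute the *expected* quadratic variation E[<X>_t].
E[<X>_t] = 32*exp(56*t/25)/7 - 32/7

<X>_t = int_0^t ((4/5) * X_s)^2 ds. Taking expectation inside the integral: E[<X>_t] = (4/5)^2 * int_0^t E[X_s^2] ds. For GBM, E[X_s^2] = x_0^2 * exp((2 mu + sigma^2) s). Integrating:
  E[<X>_t] = (4/5)^2 * 4^2 * (exp((2*(4/5) + (4/5)^2) t) - 1) / (2*(4/5) + (4/5)^2)
           = (4/5)^2 * 4^2 * (exp((56/25) t) - 1) / (56/25) = 32*exp(56*t/25)/7 - 32/7.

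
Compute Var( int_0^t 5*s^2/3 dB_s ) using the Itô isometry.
Var = 5*t^5/9

The Itô integral of a deterministic integrand f(s) has mean 0 because each increment f(s) * (B_{s+ds} - B_s) has mean 0. By the Itô isometry:
  Var( int_0^t f(s) dB_s ) = E[ (int_0^t f(s) dB_s)^2 ] = int_0^t f(s)^2 ds.
Here f(s) = 5*s^2/3, so f(s)^2 = 25*s^4/9. Integrate:
  int_0^t (25*s^4/9) ds = 5*t^5/9.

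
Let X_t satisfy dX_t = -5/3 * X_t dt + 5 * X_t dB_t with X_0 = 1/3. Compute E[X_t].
E[X_t] = exp(-5*t/3)/3

For GBM dX = mu X dt + sigma X dB with X_0 = x_0, apply Itô to Y = log X: dY = (mu - sigma^2/2) dt + sigma dB, so Y_t = log(x_0) + (mu - sigma^2/2) t + sigma B_t and hence X_t = x_0 * exp((mu - sigma^2/2) t + sigma B_t).
With mu = -5/3, sigma = 5, x_0 = 1/3, this gives:
  X_t = 1/3 * exp((-85/6) * t + (5) * B_t).
Since sigma*B_t ~ Normal(0, sigma^2 t), E[exp(sigma*B_t)] = exp(sigma^2 t / 2); so E[X_t] = x_0 * exp((mu - sigma^2/2) t) * exp(sigma^2 t / 2) = x_0 * exp(mu t) = exp(-5*t/3)/3.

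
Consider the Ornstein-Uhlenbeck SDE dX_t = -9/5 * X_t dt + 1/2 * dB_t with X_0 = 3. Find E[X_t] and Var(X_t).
E[X_t] = 3*exp(-9*t/5); Var(X_t) = 5/72 - 5*exp(-18*t/5)/72

The OU SDE dX = -theta X dt + sigma dB admits the integrating factor exp(theta t): d(exp(theta t) X_t) = sigma exp(theta t) dB_t. Integrating from 0 to t:
  X_t = x_0 * exp(-theta t) + sigma * int_0^t exp(-theta (t-s)) dB_s.
The Itô integral has mean 0 and (by the Itô isometry) variance sigma^2 * int_0^t exp(-2 theta (t - s)) ds = sigma^2 * (1 - exp(-2 theta t)) / (2 theta).
With theta = 9/5, sigma = 1/2, x_0 = 3:
  E[X_t] = 3 * exp(-9/5 t) = 3*exp(-9*t/5)
  Var(X_t) = (1/2)^2 * (1 - exp(-2*9/5 t)) / (2 * 9/5) = 5/72 - 5*exp(-18*t/5)/72.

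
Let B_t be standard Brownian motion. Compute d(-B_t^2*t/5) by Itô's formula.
d(-B_t^2*t/5) = (-B_t^2/5 - t/5) dt + (-2*B_t*t/5) dB_t

Itô's formula for f(t, x): d f(t, B_t) = (f_t + (1/2) f_xx) dt + f_x dB_t. Compute partials of f(t, x) = -t*x^2/5:
  f_t(t,x)  = -x^2/5
  f_x(t,x)  = -2*t*x/5
  f_xx(t,x) = -2*t/5
Assemble drift = f_t + (1/2) f_xx = -t/5 - x^2/5 and diffusion = f_x = -2*t*x/5. Substituting x = B_t:
  d(-B_t^2*t/5) = (-B_t^2/5 - t/5) dt + (-2*B_t*t/5) dB_t.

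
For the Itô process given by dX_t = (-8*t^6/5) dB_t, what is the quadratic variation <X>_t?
<X>_t = 64*t^13/325

For an Itô process dX_t = a(t) dt + b(t) dB_t, the quadratic variation is <X>_t = int_0^t b(s)^2 ds (the drift term does not contribute). Here b(s) = -8*s^6/5, so
  b(s)^2 = 64*s^12/25.
Integrating from 0 to t:
  <X>_t = int_0^t (64*s^12/25) ds = 64*t^13/325.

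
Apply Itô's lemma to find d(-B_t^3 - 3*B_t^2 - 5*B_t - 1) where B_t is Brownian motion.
d(-B_t^3 - 3*B_t^2 - 5*B_t - 1) = (-3*B_t - 3) dt + (-3*B_t^2 - 6*B_t - 5) dB_t

Itô's formula for f(B_t) gives d f(B_t) = f'(B_t) dB_t + (1/2) f''(B_t) dt. Compute derivatives of f(x) = -x^3 - 3*x^2 - 5*x - 1:
  f'(x)  = -3*x^2 - 6*x - 5
  f''(x) = -6*x - 6
Substitute x = B_t and multiply the f'' term by 1/2:
  drift     = (1/2) * (-6*x - 6) evaluated at B_t = -3*B_t - 3
  diffusion = (-3*x^2 - 6*x - 5) evaluated at B_t = -3*B_t^2 - 6*B_t - 5
Therefore d(-B_t^3 - 3*B_t^2 - 5*B_t - 1) = (-3*B_t - 3) dt + (-3*B_t^2 - 6*B_t - 5) dB_t.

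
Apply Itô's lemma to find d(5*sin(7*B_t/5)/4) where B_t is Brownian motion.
d(5*sin(7*B_t/5)/4) = (-49*sin(7*B_t/5)/40) dt + (7*cos(7*B_t/5)/4) dB_t

Itô's formula for f(B_t) gives d f(B_t) = f'(B_t) dB_t + (1/2) f''(B_t) dt. Compute derivatives of f(x) = 5*sin(7*x/5)/4:
  f'(x)  = 7*cos(7*x/5)/4
  f''(x) = -49*sin(7*x/5)/20
Substitute x = B_t and multiply the f'' term by 1/2:
  drift     = (1/2) * (-49*sin(7*x/5)/20) evaluated at B_t = -49*sin(7*B_t/5)/40
  diffusion = (7*cos(7*x/5)/4) evaluated at B_t = 7*cos(7*B_t/5)/4
Therefore d(5*sin(7*B_t/5)/4) = (-49*sin(7*B_t/5)/40) dt + (7*cos(7*B_t/5)/4) dB_t.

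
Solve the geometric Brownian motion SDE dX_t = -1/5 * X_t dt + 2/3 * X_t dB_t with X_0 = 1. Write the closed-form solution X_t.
X_t = 1 * exp((-19/45) * t + (2/3) * B_t)

For GBM dX = mu X dt + sigma X dB with X_0 = x_0, apply Itô to Y = log X: dY = (mu - sigma^2/2) dt + sigma dB, so Y_t = log(x_0) + (mu - sigma^2/2) t + sigma B_t and hence X_t = x_0 * exp((mu - sigma^2/2) t + sigma B_t).
With mu = -1/5, sigma = 2/3, x_0 = 1, this gives:
  X_t = 1 * exp((-19/45) * t + (2/3) * B_t).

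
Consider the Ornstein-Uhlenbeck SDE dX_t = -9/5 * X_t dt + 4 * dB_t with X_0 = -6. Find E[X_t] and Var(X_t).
E[X_t] = -6*exp(-9*t/5); Var(X_t) = 40/9 - 40*exp(-18*t/5)/9

The OU SDE dX = -theta X dt + sigma dB admits the integrating factor exp(theta t): d(exp(theta t) X_t) = sigma exp(theta t) dB_t. Integrating from 0 to t:
  X_t = x_0 * exp(-theta t) + sigma * int_0^t exp(-theta (t-s)) dB_s.
The Itô integral has mean 0 and (by the Itô isometry) variance sigma^2 * int_0^t exp(-2 theta (t - s)) ds = sigma^2 * (1 - exp(-2 theta t)) / (2 theta).
With theta = 9/5, sigma = 4, x_0 = -6:
  E[X_t] = -6 * exp(-9/5 t) = -6*exp(-9*t/5)
  Var(X_t) = (4)^2 * (1 - exp(-2*9/5 t)) / (2 * 9/5) = 40/9 - 40*exp(-18*t/5)/9.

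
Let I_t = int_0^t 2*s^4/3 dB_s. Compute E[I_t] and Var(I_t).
E[I_t] = 0; Var(I_t) = 4*t^9/81

The Itô integral of a deterministic integrand f(s) has mean 0 because each increment f(s) * (B_{s+ds} - B_s) has mean 0. By the Itô isometry:
  Var( int_0^t f(s) dB_s ) = E[ (int_0^t f(s) dB_s)^2 ] = int_0^t f(s)^2 ds.
Here f(s) = 2*s^4/3, so f(s)^2 = 4*s^8/9. Integrate:
  int_0^t (4*s^8/9) ds = 4*t^9/81.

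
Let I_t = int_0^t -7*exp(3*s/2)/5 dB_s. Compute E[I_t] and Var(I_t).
E[I_t] = 0; Var(I_t) = 49*exp(3*t)/75 - 49/75

The Itô integral of a deterministic integrand f(s) has mean 0 because each increment f(s) * (B_{s+ds} - B_s) has mean 0. By the Itô isometry:
  Var( int_0^t f(s) dB_s ) = E[ (int_0^t f(s) dB_s)^2 ] = int_0^t f(s)^2 ds.
Here f(s) = -7*exp(3*s/2)/5, so f(s)^2 = 49*exp(3*s)/25. Integrate:
  int_0^t (49*exp(3*s)/25) ds = 49*exp(3*t)/75 - 49/75.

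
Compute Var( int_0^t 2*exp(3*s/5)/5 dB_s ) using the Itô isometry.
Var = 2*exp(6*t/5)/15 - 2/15

The Itô integral of a deterministic integrand f(s) has mean 0 because each increment f(s) * (B_{s+ds} - B_s) has mean 0. By the Itô isometry:
  Var( int_0^t f(s) dB_s ) = E[ (int_0^t f(s) dB_s)^2 ] = int_0^t f(s)^2 ds.
Here f(s) = 2*exp(3*s/5)/5, so f(s)^2 = 4*exp(6*s/5)/25. Integrate:
  int_0^t (4*exp(6*s/5)/25) ds = 2*exp(6*t/5)/15 - 2/15.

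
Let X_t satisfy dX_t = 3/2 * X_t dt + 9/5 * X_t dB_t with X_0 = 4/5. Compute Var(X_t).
Var(X_t) = 16*(exp(81*t/25) - 1)*exp(3*t)/25

For GBM dX = mu X dt + sigma X dB with X_0 = x_0, apply Itô to Y = log X: dY = (mu - sigma^2/2) dt + sigma dB, so Y_t = log(x_0) + (mu - sigma^2/2) t + sigma B_t and hence X_t = x_0 * exp((mu - sigma^2/2) t + sigma B_t).
With mu = 3/2, sigma = 9/5, x_0 = 4/5, this gives:
  X_t = 4/5 * exp((-3/25) * t + (9/5) * B_t).
Since sigma*B_t ~ Normal(0, sigma^2 t), E[exp(sigma*B_t)] = exp(sigma^2 t / 2); so E[X_t] = x_0 * exp((mu - sigma^2/2) t) * exp(sigma^2 t / 2) = x_0 * exp(mu t) = 4*exp(3*t/2)/5.
Var(X_t) = E[X_t^2] - (E[X_t])^2 = x_0^2 * exp(2 mu t) * (exp(sigma^2 t) - 1) = 16*(exp(81*t/25) - 1)*exp(3*t)/25.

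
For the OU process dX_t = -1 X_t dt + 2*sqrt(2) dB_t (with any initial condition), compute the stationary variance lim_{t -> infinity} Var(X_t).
lim Var(X_t) = 4

The OU SDE dX = -theta X dt + sigma dB admits the integrating factor exp(theta t): d(exp(theta t) X_t) = sigma exp(theta t) dB_t. Integrating from 0 to t gives X_t = x_0 * exp(-theta t) + sigma * int_0^t exp(-theta (t-s)) dB_s for any initial x_0. The Itô integral has variance (by the Itô isometry) sigma^2 * int_0^t exp(-2 theta (t - s)) ds = sigma^2 * (1 - exp(-2 theta t)) / (2 theta), independent of x_0.
With theta = 1, sigma = 2*sqrt(2):
  Var(X_t) = (2*sqrt(2))^2 * (1 - exp(-2*1 t)) / (2 * 1) = 4 - 4*exp(-2*t).
As t -> infinity, exp(-2*1 t) -> 0, so the stationary variance is sigma^2 / (2 theta) = 4.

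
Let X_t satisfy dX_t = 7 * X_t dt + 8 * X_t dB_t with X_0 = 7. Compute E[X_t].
E[X_t] = 7*exp(7*t)

For GBM dX = mu X dt + sigma X dB with X_0 = x_0, apply Itô to Y = log X: dY = (mu - sigma^2/2) dt + sigma dB, so Y_t = log(x_0) + (mu - sigma^2/2) t + sigma B_t and hence X_t = x_0 * exp((mu - sigma^2/2) t + sigma B_t).
With mu = 7, sigma = 8, x_0 = 7, this gives:
  X_t = 7 * exp((-25) * t + (8) * B_t).
Since sigma*B_t ~ Normal(0, sigma^2 t), E[exp(sigma*B_t)] = exp(sigma^2 t / 2); so E[X_t] = x_0 * exp((mu - sigma^2/2) t) * exp(sigma^2 t / 2) = x_0 * exp(mu t) = 7*exp(7*t).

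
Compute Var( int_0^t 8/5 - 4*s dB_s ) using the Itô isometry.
Var = 16*t*(25*t^2 - 30*t + 12)/75

The Itô integral of a deterministic integrand f(s) has mean 0 because each increment f(s) * (B_{s+ds} - B_s) has mean 0. By the Itô isometry:
  Var( int_0^t f(s) dB_s ) = E[ (int_0^t f(s) dB_s)^2 ] = int_0^t f(s)^2 ds.
Here f(s) = 8/5 - 4*s, so f(s)^2 = 16*(5*s - 2)^2/25. Integrate:
  int_0^t (16*(5*s - 2)^2/25) ds = 16*t*(25*t^2 - 30*t + 12)/75.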